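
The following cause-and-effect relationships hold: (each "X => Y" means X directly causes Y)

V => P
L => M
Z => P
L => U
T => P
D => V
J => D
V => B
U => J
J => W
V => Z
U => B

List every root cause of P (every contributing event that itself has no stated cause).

Tracing upstream from P: P ← V ← D ← J ← U ← L.
A separate upstream branch: P ← T.
Each of those chain origins has no stated cause.

L, T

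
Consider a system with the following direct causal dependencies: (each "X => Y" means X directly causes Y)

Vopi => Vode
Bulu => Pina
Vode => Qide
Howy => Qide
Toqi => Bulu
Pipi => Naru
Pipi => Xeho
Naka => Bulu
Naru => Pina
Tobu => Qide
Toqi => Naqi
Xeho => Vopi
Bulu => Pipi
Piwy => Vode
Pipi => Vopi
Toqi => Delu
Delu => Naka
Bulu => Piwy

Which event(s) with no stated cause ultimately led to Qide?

Tracing upstream from Qide: Qide ← Vode ← Piwy ← Bulu ← Toqi.
A separate upstream branch: Qide ← Tobu.
A separate upstream branch: Qide ← Howy.
Each of those chain origins has no stated cause.

Howy, Tobu, Toqi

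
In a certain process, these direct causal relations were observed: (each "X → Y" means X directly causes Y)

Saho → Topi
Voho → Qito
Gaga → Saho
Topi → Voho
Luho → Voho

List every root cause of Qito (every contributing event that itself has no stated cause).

Tracing upstream from Qito: Qito ← Voho ← Topi ← Saho ← Gaga.
A separate upstream branch: Qito ← Voho ← Luho.
Each of those chain origins has no stated cause.

Gaga, Luho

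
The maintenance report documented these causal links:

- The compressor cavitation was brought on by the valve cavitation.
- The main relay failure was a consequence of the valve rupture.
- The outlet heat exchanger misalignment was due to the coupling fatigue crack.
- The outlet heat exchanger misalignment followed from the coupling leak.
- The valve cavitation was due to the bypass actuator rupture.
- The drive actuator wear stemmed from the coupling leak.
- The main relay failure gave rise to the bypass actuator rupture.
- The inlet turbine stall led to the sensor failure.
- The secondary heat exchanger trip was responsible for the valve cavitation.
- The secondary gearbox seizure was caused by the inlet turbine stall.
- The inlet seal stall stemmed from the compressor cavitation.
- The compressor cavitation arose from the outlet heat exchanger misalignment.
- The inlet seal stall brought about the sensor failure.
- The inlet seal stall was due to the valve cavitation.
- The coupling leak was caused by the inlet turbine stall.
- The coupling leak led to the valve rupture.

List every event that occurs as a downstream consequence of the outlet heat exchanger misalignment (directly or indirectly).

Direct effects: the compressor cavitation.
2 steps out: the inlet seal stall.
3 steps out: the sensor failure.
Not reachable from it: the inlet turbine stall, the secondary gearbox seizure, the coupling leak, the drive actuator wear, the valve rupture, the main relay failure, the coupling fatigue crack, the secondary heat exchanger trip, the bypass actuator rupture, the valve cavitation.

the compressor cavitation, the inlet seal stall, the sensor failure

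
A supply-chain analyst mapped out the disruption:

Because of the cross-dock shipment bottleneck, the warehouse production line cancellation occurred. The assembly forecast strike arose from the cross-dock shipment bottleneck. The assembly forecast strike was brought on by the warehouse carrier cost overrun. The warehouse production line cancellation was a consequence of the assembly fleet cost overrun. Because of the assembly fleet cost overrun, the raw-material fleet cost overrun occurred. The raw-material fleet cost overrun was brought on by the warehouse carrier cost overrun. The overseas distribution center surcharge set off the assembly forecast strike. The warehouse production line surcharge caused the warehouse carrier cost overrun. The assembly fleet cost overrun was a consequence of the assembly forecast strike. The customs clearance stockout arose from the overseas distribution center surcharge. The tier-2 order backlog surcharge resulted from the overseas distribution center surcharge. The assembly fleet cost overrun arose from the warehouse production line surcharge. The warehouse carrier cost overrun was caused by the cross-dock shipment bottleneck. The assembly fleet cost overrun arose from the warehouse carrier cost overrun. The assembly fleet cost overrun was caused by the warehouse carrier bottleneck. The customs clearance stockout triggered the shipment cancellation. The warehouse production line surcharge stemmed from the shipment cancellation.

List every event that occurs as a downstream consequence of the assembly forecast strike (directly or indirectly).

the assembly fleet cost overrun, the raw-material fleet cost overrun, the warehouse production line cancellation

Direct effects: the assembly fleet cost overrun.
2 steps out: the raw-material fleet cost overrun, the warehouse production line cancellation.
Not reachable from it: the overseas distribution center surcharge, the warehouse carrier bottleneck, the tier-2 order backlog surcharge, the customs clearance stockout, the shipment cancellation, the warehouse production line surcharge, the cross-dock shipment bottleneck, the warehouse carrier cost overrun.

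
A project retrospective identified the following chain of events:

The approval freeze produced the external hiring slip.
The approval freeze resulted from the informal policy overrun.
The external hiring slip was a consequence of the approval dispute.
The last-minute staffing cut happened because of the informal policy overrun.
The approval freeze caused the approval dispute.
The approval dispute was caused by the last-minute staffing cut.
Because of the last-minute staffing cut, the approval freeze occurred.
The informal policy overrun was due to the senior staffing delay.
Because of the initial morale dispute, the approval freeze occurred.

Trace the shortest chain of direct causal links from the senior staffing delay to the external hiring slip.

the senior staffing delay → the informal policy overrun → the approval freeze → the external hiring slip

the senior staffing delay → the informal policy overrun
the informal policy overrun → the approval freeze
the approval freeze → the external hiring slip
Length: 3 steps.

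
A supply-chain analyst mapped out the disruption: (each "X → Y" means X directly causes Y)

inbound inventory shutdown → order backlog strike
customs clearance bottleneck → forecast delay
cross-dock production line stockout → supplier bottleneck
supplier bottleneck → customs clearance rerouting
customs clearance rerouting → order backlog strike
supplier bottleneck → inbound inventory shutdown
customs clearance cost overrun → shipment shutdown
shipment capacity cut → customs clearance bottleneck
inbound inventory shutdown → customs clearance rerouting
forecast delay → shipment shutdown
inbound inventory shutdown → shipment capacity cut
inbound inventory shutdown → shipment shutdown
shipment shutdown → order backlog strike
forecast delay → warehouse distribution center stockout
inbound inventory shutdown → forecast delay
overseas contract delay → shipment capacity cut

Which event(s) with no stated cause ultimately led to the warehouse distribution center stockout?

Tracing upstream from the warehouse distribution center stockout: the warehouse distribution center stockout ← the forecast delay ← the inbound inventory shutdown ← the supplier bottleneck ← the cross-dock production line stockout.
A separate upstream branch: the warehouse distribution center stockout ← the forecast delay ← the customs clearance bottleneck ← the shipment capacity cut ← the overseas contract delay.
Each of those chain origins has no stated cause.

the cross-dock production line stockout, the overseas contract delay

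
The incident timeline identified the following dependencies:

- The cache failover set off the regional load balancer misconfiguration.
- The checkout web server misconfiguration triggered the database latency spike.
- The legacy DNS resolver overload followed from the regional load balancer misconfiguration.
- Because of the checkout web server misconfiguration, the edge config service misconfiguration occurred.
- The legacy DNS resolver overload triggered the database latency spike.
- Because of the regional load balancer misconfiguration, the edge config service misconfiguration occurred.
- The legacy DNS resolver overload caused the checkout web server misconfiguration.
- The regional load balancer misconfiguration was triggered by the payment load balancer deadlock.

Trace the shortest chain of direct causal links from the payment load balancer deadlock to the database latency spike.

the payment load balancer deadlock → the regional load balancer misconfiguration → the legacy DNS resolver overload → the database latency spike

the payment load balancer deadlock → the regional load balancer misconfiguration
the regional load balancer misconfiguration → the legacy DNS resolver overload
the legacy DNS resolver overload → the database latency spike
Length: 3 steps.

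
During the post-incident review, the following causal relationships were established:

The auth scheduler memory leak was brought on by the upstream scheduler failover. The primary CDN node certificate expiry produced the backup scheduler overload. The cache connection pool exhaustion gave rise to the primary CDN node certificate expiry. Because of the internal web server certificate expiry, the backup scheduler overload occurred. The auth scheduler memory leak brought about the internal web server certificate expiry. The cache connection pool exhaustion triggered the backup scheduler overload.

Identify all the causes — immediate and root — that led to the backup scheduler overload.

Immediate causes of the backup scheduler overload: the cache connection pool exhaustion, the primary CDN node certificate expiry, the internal web server certificate expiry.
Further upstream: the upstream scheduler failover, the auth scheduler memory leak.

the auth scheduler memory leak, the cache connection pool exhaustion, the internal web server certificate expiry, the primary CDN node certificate expiry, the upstream scheduler failover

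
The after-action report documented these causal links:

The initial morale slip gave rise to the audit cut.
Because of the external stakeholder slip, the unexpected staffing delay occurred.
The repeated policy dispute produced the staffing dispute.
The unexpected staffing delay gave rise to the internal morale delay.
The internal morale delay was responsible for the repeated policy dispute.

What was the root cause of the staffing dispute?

the external stakeholder slip

Tracing upstream from the staffing dispute: the staffing dispute ← the repeated policy dispute ← the internal morale delay ← the unexpected staffing delay ← the external stakeholder slip.
The external stakeholder slip has no stated cause, so it is the root.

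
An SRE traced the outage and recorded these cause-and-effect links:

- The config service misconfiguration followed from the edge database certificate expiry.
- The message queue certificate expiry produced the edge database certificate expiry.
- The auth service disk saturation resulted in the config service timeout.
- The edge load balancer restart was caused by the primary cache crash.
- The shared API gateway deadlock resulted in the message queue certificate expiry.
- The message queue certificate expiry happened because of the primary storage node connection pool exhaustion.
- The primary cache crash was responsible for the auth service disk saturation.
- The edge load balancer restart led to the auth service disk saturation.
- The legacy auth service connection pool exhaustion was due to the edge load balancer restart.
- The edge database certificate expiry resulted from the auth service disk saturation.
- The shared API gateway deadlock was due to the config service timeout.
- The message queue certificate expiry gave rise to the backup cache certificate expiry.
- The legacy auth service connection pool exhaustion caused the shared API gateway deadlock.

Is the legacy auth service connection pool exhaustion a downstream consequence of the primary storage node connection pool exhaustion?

No

The primary storage node connection pool exhaustion leads to the message queue certificate expiry, the backup cache certificate expiry, the edge database certificate expiry, the config service misconfiguration; the legacy auth service connection pool exhaustion is not among them.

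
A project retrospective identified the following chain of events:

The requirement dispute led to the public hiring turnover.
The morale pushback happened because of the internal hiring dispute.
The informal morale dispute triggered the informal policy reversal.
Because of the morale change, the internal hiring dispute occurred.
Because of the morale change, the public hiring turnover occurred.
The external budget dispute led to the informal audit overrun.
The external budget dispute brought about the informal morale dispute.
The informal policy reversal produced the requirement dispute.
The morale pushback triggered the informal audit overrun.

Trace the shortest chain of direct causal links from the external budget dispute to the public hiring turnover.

the external budget dispute → the informal morale dispute
the informal morale dispute → the informal policy reversal
the informal policy reversal → the requirement dispute
the requirement dispute → the public hiring turnover
Length: 4 steps.

the external budget dispute → the informal morale dispute → the informal policy reversal → the requirement dispute → the public hiring turnover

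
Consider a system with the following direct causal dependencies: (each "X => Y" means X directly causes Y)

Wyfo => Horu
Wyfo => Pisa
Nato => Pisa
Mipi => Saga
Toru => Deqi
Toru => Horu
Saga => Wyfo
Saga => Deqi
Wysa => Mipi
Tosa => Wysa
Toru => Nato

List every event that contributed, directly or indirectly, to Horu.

Mipi, Saga, Toru, Tosa, Wyfo, Wysa

Immediate causes of Horu: Toru, Wyfo.
Further upstream: Tosa, Wysa, Mipi, Saga.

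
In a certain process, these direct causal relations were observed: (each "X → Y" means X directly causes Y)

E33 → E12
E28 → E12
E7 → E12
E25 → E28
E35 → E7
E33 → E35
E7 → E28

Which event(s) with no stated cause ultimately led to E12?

Tracing upstream from E12: E12 ← E28 ← E25.
A separate upstream branch: E12 ← E33.
Each of those chain origins has no stated cause.

E25, E33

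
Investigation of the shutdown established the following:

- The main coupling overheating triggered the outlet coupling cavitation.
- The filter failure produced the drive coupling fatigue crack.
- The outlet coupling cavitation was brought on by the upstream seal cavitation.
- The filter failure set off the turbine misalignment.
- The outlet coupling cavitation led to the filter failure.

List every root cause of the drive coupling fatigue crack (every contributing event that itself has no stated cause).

Tracing upstream from the drive coupling fatigue crack: the drive coupling fatigue crack ← the filter failure ← the outlet coupling cavitation ← the main coupling overheating.
A separate upstream branch: the drive coupling fatigue crack ← the filter failure ← the outlet coupling cavitation ← the upstream seal cavitation.
Each of those chain origins has no stated cause.

the main coupling overheating, the upstream seal cavitation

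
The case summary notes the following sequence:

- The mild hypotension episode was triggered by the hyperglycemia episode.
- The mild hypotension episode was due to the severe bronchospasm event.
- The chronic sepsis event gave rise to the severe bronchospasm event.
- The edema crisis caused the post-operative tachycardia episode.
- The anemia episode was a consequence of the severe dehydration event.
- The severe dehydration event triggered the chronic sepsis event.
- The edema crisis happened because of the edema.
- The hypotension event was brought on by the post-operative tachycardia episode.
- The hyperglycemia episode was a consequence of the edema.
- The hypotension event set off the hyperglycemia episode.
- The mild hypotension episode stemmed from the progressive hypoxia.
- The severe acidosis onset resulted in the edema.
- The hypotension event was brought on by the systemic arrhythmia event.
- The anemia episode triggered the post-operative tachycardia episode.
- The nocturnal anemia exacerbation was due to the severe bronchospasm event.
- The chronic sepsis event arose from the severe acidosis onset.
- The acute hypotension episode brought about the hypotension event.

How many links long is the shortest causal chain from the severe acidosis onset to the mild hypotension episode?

Shortest chain: the severe acidosis onset → the chronic sepsis event → the severe bronchospasm event → the mild hypotension episode.

3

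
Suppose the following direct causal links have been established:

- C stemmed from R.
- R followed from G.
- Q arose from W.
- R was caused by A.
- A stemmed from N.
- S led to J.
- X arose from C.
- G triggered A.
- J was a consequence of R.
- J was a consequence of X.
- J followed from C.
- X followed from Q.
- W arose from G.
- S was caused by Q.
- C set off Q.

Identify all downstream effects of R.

C, J, Q, S, X

Direct effects: C, J.
2 steps out: Q, X.
3 steps out: S.
Not reachable from it: N, G, A, W.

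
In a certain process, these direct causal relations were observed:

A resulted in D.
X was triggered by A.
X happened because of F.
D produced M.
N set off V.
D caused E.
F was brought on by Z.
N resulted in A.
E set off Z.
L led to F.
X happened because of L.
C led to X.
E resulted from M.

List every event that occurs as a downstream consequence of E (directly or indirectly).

Direct effects: Z.
2 steps out: F.
3 steps out: X.
Not reachable from it: N, V, L, A, D, M, C.

F, X, Z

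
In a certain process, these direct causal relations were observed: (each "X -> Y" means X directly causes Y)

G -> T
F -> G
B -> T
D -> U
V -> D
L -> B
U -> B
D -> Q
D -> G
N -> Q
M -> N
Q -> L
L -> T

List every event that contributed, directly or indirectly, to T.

B, D, F, G, L, M, N, Q, U, V

Immediate causes of T: L, B, G.
Further upstream: V, M, D, N, Q, U, F.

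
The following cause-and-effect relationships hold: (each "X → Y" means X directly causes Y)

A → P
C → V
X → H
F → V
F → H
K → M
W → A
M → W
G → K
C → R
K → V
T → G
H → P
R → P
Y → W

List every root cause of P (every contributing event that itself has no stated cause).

C, F, T, X, Y

Tracing upstream from P: P ← A ← W ← M ← K ← G ← T.
A separate upstream branch: P ← A ← W ← Y.
A separate upstream branch: P ← H ← X.
A separate upstream branch: P ← H ← F.
A separate upstream branch: P ← R ← C.
Each of those chain origins has no stated cause.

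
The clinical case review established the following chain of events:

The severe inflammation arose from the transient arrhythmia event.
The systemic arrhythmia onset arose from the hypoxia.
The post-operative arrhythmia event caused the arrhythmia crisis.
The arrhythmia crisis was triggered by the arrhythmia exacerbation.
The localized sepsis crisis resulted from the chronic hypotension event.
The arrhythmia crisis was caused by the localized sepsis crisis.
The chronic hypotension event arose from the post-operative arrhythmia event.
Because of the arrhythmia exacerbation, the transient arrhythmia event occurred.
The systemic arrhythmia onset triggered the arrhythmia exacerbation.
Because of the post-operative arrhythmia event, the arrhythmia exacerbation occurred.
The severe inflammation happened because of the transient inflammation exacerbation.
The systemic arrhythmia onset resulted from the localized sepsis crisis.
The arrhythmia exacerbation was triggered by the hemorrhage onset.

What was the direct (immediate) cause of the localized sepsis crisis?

the chronic hypotension event

Upstream contributors include the post-operative arrhythmia event, but only the chronic hypotension event feeds directly into the localized sepsis crisis.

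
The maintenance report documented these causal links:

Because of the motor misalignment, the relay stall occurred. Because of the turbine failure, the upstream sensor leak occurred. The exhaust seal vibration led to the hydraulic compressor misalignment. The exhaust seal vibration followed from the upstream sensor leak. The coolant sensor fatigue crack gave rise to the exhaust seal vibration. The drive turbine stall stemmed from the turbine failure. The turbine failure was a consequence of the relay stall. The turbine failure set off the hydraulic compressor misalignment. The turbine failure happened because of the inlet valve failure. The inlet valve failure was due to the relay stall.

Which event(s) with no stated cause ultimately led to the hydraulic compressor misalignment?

Tracing upstream from the hydraulic compressor misalignment: the hydraulic compressor misalignment ← the exhaust seal vibration ← the coolant sensor fatigue crack.
A separate upstream branch: the hydraulic compressor misalignment ← the turbine failure ← the relay stall ← the motor misalignment.
Each of those chain origins has no stated cause.

the coolant sensor fatigue crack, the motor misalignment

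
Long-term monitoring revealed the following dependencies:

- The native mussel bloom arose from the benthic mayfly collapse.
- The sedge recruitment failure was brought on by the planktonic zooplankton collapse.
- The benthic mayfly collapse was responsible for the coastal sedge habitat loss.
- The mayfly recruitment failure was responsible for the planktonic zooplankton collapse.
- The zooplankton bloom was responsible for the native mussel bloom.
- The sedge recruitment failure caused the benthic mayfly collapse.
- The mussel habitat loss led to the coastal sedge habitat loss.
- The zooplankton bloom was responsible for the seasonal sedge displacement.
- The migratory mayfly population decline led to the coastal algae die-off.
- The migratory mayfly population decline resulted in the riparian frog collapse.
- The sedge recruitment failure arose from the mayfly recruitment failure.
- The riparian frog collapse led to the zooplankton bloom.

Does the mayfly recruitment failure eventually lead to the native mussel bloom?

There is a causal chain: the mayfly recruitment failure → the sedge recruitment failure → the benthic mayfly collapse → the native mussel bloom.

Yes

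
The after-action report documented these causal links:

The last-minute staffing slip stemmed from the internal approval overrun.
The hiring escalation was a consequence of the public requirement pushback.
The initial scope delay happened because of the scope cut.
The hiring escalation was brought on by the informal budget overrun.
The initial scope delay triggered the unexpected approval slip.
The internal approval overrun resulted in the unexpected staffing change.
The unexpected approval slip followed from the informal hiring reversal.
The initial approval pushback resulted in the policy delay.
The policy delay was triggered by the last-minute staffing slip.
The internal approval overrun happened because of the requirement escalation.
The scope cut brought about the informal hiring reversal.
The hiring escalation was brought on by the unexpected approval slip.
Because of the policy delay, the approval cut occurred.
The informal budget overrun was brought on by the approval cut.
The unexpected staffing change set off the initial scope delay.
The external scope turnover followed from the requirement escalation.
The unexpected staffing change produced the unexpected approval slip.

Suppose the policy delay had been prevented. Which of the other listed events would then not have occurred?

Downstream of the policy delay: the approval cut, the informal budget overrun, the hiring escalation.
Of those, still caused via another path: the hiring escalation.
The remainder have no surviving cause.

the approval cut, the informal budget overrun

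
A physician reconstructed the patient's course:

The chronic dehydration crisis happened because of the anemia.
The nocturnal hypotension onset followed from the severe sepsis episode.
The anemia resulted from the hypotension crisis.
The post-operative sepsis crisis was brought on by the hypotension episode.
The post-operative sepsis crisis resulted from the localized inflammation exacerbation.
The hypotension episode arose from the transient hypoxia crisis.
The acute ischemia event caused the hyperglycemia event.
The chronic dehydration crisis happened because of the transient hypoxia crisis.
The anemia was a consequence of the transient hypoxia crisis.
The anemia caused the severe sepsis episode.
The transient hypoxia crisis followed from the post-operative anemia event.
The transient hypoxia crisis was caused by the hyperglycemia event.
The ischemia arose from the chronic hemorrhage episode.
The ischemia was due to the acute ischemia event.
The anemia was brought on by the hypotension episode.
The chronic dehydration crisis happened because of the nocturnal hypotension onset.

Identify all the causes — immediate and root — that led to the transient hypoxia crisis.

the acute ischemia event, the hyperglycemia event, the post-operative anemia event

Immediate causes of the transient hypoxia crisis: the hyperglycemia event, the post-operative anemia event.
Further upstream: the acute ischemia event.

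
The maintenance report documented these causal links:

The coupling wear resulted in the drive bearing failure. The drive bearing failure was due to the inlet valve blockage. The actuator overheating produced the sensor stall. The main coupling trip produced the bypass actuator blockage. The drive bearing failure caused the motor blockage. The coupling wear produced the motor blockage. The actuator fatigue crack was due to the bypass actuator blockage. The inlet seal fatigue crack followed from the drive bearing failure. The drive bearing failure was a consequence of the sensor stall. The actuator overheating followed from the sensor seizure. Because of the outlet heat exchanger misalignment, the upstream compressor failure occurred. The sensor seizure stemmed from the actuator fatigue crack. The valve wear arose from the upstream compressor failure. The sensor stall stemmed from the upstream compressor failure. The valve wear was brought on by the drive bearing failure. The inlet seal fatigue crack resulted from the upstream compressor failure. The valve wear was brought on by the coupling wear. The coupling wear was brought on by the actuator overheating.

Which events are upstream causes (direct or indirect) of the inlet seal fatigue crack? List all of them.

Immediate causes of the inlet seal fatigue crack: the upstream compressor failure, the drive bearing failure.
Further upstream: the main coupling trip, the bypass actuator blockage, the actuator fatigue crack, the sensor seizure, the outlet heat exchanger misalignment, the actuator overheating, the inlet valve blockage, the coupling wear, the sensor stall.

the actuator fatigue crack, the actuator overheating, the bypass actuator blockage, the coupling wear, the drive bearing failure, the inlet valve blockage, the main coupling trip, the outlet heat exchanger misalignment, the sensor seizure, the sensor stall, the upstream compressor failure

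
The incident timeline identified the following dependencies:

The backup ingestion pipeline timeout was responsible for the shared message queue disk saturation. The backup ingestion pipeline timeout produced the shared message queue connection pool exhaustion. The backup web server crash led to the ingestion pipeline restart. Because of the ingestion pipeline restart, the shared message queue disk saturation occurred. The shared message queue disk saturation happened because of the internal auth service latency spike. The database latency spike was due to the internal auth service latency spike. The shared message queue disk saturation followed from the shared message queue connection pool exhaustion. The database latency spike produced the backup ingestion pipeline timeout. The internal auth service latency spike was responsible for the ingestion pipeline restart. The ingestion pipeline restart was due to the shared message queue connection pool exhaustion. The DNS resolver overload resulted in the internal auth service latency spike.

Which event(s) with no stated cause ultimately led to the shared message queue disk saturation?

Tracing upstream from the shared message queue disk saturation: the shared message queue disk saturation ← the internal auth service latency spike ← the DNS resolver overload.
A separate upstream branch: the shared message queue disk saturation ← the ingestion pipeline restart ← the backup web server crash.
Each of those chain origins has no stated cause.

the DNS resolver overload, the backup web server crash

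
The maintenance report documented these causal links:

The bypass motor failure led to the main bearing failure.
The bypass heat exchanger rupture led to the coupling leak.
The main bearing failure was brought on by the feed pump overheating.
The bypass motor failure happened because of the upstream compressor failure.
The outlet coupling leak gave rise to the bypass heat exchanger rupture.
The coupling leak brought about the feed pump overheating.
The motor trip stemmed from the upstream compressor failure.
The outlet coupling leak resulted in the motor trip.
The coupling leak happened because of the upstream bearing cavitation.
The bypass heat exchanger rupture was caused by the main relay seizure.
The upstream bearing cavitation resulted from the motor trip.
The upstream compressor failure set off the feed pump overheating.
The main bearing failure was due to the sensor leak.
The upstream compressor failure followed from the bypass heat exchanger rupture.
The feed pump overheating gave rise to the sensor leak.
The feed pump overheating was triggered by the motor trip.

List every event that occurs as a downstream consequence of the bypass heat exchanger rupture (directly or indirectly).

the bypass motor failure, the coupling leak, the feed pump overheating, the main bearing failure, the motor trip, the sensor leak, the upstream bearing cavitation, the upstream compressor failure

Direct effects: the upstream compressor failure, the coupling leak.
2 steps out: the bypass motor failure, the motor trip, the feed pump overheating.
3 steps out: the upstream bearing cavitation, the sensor leak, the main bearing failure.
Not reachable from it: the outlet coupling leak, the main relay seizure.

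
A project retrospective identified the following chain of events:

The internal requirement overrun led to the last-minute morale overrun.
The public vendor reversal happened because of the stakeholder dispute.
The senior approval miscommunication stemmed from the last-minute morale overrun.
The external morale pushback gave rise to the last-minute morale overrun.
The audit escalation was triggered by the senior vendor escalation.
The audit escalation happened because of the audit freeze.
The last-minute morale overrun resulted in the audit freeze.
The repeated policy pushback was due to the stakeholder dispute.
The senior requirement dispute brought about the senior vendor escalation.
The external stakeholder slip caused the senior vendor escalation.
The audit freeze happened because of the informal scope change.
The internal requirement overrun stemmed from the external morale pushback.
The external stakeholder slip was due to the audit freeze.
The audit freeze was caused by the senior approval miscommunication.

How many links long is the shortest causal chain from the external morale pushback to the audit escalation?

3

Shortest chain: the external morale pushback → the last-minute morale overrun → the audit freeze → the audit escalation.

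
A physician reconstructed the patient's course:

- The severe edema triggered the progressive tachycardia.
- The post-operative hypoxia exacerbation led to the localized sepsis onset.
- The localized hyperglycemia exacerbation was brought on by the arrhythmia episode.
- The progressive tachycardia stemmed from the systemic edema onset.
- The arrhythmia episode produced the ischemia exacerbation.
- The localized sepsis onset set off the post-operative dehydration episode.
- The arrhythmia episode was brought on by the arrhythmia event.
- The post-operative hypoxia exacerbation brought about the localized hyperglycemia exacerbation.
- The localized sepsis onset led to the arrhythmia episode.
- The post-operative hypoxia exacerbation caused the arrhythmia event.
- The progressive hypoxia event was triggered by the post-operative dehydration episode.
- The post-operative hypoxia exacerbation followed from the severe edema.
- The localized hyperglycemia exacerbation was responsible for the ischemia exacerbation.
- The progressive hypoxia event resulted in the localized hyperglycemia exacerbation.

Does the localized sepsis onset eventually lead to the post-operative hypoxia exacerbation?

No

The localized sepsis onset leads to the post-operative dehydration episode, the progressive hypoxia event, the arrhythmia episode, the localized hyperglycemia exacerbation, the ischemia exacerbation; the post-operative hypoxia exacerbation is not among them.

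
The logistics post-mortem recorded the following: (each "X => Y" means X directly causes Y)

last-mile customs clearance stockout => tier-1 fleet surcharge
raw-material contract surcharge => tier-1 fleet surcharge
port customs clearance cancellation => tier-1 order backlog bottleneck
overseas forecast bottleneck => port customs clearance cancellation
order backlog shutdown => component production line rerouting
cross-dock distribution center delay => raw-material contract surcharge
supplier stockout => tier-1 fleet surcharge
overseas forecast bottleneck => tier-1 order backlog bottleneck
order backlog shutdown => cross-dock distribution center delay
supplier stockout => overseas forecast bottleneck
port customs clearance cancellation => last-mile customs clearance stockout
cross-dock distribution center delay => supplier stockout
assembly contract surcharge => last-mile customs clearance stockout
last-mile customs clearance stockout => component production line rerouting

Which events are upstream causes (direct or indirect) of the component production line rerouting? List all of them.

Immediate causes of the component production line rerouting: the order backlog shutdown, the last-mile customs clearance stockout.
Further upstream: the cross-dock distribution center delay, the supplier stockout, the assembly contract surcharge, the overseas forecast bottleneck, the port customs clearance cancellation.

the assembly contract surcharge, the cross-dock distribution center delay, the last-mile customs clearance stockout, the order backlog shutdown, the overseas forecast bottleneck, the port customs clearance cancellation, the supplier stockout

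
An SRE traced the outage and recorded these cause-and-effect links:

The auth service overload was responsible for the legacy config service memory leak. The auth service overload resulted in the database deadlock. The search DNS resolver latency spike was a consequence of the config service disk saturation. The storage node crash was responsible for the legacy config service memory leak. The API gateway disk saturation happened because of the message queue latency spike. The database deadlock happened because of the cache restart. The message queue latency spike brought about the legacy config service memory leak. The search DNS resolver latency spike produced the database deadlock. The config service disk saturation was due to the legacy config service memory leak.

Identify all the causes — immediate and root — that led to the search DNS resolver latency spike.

the auth service overload, the config service disk saturation, the legacy config service memory leak, the message queue latency spike, the storage node crash

Immediate cause of the search DNS resolver latency spike: the config service disk saturation.
Further upstream: the message queue latency spike, the auth service overload, the storage node crash, the legacy config service memory leak.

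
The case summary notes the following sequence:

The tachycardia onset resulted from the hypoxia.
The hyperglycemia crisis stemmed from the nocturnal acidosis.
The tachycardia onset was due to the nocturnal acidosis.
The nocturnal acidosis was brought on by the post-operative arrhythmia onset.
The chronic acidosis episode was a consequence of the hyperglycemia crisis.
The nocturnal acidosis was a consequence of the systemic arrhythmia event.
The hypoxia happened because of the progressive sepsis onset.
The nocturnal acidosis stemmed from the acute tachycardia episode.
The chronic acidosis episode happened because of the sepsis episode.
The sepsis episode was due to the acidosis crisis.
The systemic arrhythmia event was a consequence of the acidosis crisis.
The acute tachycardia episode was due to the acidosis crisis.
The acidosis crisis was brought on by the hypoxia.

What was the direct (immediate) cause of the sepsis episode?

Upstream contributors include the progressive sepsis onset, the hypoxia, but only the acidosis crisis feeds directly into the sepsis episode.

the acidosis crisis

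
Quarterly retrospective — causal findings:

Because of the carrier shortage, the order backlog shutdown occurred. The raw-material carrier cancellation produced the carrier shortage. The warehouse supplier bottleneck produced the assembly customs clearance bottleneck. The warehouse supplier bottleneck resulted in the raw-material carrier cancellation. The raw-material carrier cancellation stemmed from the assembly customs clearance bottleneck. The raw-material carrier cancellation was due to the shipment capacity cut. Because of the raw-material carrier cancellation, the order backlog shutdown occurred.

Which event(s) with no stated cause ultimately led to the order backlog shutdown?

the shipment capacity cut, the warehouse supplier bottleneck

Tracing upstream from the order backlog shutdown: the order backlog shutdown ← the raw-material carrier cancellation ← the warehouse supplier bottleneck.
A separate upstream branch: the order backlog shutdown ← the raw-material carrier cancellation ← the shipment capacity cut.
Each of those chain origins has no stated cause.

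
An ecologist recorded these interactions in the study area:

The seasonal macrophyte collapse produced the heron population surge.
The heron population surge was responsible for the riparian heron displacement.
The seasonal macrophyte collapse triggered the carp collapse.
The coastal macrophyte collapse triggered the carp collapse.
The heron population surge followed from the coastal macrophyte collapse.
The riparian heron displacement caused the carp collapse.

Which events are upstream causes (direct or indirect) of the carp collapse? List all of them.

Immediate causes of the carp collapse: the seasonal macrophyte collapse, the coastal macrophyte collapse, the riparian heron displacement.
Further upstream: the heron population surge.

the coastal macrophyte collapse, the heron population surge, the riparian heron displacement, the seasonal macrophyte collapse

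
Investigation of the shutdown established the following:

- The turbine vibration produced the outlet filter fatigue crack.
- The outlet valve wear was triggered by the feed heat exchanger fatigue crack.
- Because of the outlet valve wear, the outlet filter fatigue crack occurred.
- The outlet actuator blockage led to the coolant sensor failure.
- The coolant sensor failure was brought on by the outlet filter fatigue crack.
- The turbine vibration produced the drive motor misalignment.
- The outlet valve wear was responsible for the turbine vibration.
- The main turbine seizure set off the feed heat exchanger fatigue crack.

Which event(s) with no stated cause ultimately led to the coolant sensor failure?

the main turbine seizure, the outlet actuator blockage

Tracing upstream from the coolant sensor failure: the coolant sensor failure ← the outlet filter fatigue crack ← the outlet valve wear ← the feed heat exchanger fatigue crack ← the main turbine seizure.
A separate upstream branch: the coolant sensor failure ← the outlet actuator blockage.
Each of those chain origins has no stated cause.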